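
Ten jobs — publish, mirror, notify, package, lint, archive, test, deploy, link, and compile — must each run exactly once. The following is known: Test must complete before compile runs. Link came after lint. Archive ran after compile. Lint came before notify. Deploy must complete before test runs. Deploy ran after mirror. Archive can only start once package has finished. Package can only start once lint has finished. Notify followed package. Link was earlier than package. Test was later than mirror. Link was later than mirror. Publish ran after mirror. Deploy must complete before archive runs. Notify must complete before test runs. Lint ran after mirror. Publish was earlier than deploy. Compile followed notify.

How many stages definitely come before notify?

Directly stated before notify: lint and package.
Link reaches notify via link → package → notify.
Mirror reaches notify via mirror → lint → notify.
No chain forces archive (or any of the others) ahead of notify.
That's link, lint, mirror, and package — 4 in all.

4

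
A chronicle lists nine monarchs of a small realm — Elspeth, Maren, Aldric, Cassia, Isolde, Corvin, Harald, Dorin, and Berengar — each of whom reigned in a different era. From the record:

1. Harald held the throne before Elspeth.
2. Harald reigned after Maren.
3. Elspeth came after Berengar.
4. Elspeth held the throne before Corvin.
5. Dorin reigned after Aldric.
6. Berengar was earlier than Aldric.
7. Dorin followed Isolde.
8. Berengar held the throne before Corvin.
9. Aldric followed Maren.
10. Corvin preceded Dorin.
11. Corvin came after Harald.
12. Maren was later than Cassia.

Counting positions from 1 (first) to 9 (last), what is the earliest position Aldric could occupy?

4

Berengar, Cassia, and Maren must all come before Aldric — 3 forced predecessors.
Nothing else is forced ahead of Aldric, so their earliest slot is position 3 + 1 = 4.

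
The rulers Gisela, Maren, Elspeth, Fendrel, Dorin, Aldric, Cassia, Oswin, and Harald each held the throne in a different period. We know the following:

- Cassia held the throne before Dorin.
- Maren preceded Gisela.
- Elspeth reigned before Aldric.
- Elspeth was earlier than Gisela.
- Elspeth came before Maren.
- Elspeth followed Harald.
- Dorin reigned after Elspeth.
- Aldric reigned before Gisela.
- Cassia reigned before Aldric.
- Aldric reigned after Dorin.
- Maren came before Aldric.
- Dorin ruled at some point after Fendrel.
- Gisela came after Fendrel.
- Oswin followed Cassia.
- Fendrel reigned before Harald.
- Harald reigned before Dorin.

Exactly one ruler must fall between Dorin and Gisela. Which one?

Tracing the constraints gives Dorin → Aldric → Gisela, so Aldric sits after Dorin and before Gisela.
No other ruler is forced both after Dorin and before Gisela.

Aldric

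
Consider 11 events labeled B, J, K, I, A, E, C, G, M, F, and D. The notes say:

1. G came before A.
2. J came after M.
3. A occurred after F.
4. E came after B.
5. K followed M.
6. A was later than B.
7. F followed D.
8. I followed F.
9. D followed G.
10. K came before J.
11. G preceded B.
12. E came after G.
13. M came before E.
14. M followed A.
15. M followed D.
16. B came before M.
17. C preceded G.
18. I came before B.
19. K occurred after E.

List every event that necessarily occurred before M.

A, B, C, D, F, G, I

Directly stated before M: A, B, and D.
C reaches M via C → G → D → M.
F reaches M via F → A → M.
G reaches M via G → D → M.
Likewise I reaches M by chaining the stated constraints.
No chain forces J (or any of the others) ahead of M.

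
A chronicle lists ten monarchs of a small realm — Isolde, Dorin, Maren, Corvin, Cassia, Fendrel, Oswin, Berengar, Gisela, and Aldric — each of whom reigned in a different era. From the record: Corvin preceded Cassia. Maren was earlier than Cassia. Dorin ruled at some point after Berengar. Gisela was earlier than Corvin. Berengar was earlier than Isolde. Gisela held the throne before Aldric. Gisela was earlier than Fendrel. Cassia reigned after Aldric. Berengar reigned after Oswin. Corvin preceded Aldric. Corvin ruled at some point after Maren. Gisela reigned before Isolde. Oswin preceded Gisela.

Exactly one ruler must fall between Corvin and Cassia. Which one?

Tracing the constraints gives Corvin → Aldric → Cassia, so Aldric sits after Corvin and before Cassia.
No other ruler is forced both after Corvin and before Cassia.

Aldric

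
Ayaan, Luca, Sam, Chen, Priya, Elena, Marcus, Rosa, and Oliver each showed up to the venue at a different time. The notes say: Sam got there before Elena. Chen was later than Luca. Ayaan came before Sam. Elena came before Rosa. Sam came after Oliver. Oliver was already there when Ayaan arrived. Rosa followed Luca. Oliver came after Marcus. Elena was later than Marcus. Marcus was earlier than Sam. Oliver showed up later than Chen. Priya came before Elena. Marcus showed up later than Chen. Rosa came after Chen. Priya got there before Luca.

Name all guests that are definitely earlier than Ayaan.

Chen, Luca, Marcus, Oliver, Priya

Directly stated before Ayaan: Oliver.
Chen reaches Ayaan via Chen → Oliver → Ayaan.
Luca reaches Ayaan via Luca → Chen → Oliver → Ayaan.
Marcus reaches Ayaan via Marcus → Oliver → Ayaan.
Likewise Priya reaches Ayaan by chaining the stated constraints.
No chain forces Rosa (or any of the others) ahead of Ayaan.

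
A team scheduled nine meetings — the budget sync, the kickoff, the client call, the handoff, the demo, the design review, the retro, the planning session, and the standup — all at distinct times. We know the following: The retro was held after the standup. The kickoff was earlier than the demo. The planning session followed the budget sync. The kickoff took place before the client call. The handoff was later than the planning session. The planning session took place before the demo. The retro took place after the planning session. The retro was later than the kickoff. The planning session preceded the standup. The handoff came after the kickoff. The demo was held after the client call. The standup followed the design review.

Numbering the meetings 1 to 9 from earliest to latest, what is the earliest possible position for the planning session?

2

The budget sync must come before the planning session — 1 forced predecessor.
Nothing else is forced ahead of the planning session, so its earliest slot is position 1 + 1 = 2.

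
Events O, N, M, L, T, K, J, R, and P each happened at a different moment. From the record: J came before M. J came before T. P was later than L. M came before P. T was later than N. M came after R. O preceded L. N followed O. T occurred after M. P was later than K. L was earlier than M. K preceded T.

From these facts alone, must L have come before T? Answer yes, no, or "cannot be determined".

Chain the constraints: L → M → T. Each link is directly stated, so L comes before T.

yes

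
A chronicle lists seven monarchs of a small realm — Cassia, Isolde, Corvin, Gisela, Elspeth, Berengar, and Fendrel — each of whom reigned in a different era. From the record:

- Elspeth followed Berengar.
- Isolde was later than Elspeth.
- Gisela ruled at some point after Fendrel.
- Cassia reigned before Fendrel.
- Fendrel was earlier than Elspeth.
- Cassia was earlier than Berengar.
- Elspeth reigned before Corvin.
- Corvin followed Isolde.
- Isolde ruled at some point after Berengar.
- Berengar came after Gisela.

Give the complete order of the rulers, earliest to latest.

The constraints fix every adjacent pair, so only one ordering works:
Cassia → Fendrel → Gisela → Berengar → Elspeth → Isolde → Corvin.

Cassia, Fendrel, Gisela, Berengar, Elspeth, Isolde, Corvin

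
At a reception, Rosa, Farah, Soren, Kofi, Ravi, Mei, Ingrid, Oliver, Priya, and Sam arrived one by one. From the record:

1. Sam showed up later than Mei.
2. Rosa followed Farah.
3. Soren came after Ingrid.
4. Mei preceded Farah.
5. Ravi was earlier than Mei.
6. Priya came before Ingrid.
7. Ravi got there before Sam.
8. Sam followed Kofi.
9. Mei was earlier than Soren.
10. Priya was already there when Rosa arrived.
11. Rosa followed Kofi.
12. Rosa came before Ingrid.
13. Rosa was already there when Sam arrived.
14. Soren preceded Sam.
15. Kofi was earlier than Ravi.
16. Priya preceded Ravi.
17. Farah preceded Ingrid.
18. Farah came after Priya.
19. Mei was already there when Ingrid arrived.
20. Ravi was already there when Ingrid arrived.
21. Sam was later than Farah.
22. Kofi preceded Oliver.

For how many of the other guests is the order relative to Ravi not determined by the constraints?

1

Forced before Ravi: Kofi and Priya; forced after Ravi: Farah, Ingrid, Mei, Rosa, Sam, and Soren.
That leaves Oliver with no forced order relative to Ravi — 1.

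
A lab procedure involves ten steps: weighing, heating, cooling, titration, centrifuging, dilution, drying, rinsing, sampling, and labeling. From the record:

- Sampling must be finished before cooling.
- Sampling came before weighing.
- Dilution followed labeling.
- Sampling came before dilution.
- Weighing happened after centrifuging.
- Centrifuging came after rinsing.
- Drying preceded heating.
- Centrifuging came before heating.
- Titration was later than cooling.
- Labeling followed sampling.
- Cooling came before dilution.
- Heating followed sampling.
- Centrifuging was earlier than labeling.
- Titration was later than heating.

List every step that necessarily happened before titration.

Directly stated before titration: cooling and heating.
Centrifuging reaches titration via centrifuging → heating → titration.
Drying reaches titration via drying → heating → titration.
Rinsing reaches titration via rinsing → centrifuging → heating → titration.
Likewise sampling reaches titration by chaining the stated constraints.
No chain forces weighing (or any of the others) ahead of titration.

centrifuging, cooling, drying, heating, rinsing, sampling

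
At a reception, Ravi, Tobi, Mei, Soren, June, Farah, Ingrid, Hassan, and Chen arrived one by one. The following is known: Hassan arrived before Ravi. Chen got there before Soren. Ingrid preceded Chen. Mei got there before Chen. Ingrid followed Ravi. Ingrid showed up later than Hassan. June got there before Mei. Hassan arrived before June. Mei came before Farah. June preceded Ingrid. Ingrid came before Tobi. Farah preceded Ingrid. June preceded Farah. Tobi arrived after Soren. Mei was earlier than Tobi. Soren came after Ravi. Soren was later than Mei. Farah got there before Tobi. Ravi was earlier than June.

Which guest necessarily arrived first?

Hassan has a chain of constraints placing them before every other guest, so Hassan must be first.

Hassan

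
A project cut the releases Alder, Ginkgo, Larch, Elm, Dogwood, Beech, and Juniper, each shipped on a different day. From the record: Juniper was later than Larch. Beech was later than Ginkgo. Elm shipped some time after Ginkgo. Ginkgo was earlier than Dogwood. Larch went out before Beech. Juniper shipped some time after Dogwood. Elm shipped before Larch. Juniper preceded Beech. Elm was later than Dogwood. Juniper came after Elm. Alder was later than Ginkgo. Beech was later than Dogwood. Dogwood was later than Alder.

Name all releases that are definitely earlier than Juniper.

Alder, Dogwood, Elm, Ginkgo, Larch

Directly stated before Juniper: Dogwood, Elm, and Larch.
Alder reaches Juniper via Alder → Dogwood → Juniper.
Ginkgo reaches Juniper via Ginkgo → Dogwood → Juniper.
No chain forces Beech ahead of Juniper.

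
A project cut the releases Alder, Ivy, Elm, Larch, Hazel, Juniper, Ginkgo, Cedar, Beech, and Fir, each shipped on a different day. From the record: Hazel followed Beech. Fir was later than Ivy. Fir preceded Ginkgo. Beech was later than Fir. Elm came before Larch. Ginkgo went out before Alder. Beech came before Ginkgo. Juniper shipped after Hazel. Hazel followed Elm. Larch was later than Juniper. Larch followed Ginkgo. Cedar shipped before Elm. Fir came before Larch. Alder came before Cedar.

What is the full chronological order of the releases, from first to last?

The constraints fix every adjacent pair, so only one ordering works:
Ivy → Fir → Beech → Ginkgo → Alder → Cedar → Elm → Hazel → Juniper → Larch.

Ivy, Fir, Beech, Ginkgo, Alder, Cedar, Elm, Hazel, Juniper, Larch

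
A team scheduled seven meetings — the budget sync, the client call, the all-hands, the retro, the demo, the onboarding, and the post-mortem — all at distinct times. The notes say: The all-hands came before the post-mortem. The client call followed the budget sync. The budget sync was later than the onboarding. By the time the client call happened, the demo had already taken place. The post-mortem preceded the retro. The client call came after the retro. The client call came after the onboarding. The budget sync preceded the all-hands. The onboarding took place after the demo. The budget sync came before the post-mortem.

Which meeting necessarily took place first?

the demo

The demo has a chain of constraints placing it before every other meeting, so the demo must be first.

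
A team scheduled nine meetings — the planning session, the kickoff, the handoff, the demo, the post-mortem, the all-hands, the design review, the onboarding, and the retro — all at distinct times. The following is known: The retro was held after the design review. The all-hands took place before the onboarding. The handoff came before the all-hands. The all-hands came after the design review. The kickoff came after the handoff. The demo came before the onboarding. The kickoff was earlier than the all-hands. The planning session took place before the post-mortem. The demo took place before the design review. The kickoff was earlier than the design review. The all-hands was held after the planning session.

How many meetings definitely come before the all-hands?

5

Directly stated before the all-hands: the design review, the handoff, the kickoff, and the planning session.
The demo reaches the all-hands via the demo → the design review → the all-hands.
No chain forces the onboarding (or any of the others) ahead of the all-hands.
That's the demo, the design review, the handoff, the kickoff, and the planning session — 5 in all.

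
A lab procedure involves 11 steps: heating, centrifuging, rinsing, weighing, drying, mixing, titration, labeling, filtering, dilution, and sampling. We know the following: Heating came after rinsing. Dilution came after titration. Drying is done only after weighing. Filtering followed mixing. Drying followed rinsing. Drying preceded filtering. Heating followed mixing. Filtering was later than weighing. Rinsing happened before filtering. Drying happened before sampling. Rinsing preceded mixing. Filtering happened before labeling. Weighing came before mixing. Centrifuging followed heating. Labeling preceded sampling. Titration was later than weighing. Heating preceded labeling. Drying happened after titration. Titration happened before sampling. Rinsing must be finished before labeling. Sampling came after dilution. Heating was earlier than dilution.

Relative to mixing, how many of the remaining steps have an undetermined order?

2

Forced before mixing: rinsing and weighing; forced after mixing: centrifuging, dilution, filtering, heating, labeling, and sampling.
That leaves drying and titration with no forced order relative to mixing — 2.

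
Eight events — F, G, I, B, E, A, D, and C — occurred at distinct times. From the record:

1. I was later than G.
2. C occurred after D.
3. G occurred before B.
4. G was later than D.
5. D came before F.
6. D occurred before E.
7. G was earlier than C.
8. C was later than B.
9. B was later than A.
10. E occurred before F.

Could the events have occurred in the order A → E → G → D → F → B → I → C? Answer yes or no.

The constraints require D before G, but in the proposed sequence G appears ahead of D. That one violation is enough.

no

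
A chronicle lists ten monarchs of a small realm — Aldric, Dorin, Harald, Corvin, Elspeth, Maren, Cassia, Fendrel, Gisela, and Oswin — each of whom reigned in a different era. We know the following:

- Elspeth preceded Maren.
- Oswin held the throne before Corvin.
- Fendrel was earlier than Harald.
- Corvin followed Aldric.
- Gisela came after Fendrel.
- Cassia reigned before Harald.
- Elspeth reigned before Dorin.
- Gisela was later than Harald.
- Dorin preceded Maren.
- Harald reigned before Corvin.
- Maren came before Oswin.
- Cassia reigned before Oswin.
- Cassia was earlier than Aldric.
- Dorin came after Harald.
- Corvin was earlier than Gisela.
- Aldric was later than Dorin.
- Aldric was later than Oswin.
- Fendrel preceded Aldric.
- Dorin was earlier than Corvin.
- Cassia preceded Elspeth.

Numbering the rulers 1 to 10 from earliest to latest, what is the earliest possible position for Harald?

Cassia and Fendrel must both come before Harald — 2 forced predecessors.
Nothing else is forced ahead of Harald, so their earliest slot is position 2 + 1 = 3.

3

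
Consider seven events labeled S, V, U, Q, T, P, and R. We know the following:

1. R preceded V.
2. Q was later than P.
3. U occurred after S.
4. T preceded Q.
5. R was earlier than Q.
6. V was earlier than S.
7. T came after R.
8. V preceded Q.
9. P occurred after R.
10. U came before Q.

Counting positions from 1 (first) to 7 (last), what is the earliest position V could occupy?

2

R must come before V — 1 forced predecessor.
Nothing else is forced ahead of V, so its earliest slot is position 1 + 1 = 2.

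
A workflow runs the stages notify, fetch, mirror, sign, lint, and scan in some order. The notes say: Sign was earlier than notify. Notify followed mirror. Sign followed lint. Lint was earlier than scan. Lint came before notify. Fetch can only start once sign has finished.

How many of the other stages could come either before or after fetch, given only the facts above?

3

Forced before fetch: lint and sign.
That leaves mirror, notify, and scan with no forced order relative to fetch — 3.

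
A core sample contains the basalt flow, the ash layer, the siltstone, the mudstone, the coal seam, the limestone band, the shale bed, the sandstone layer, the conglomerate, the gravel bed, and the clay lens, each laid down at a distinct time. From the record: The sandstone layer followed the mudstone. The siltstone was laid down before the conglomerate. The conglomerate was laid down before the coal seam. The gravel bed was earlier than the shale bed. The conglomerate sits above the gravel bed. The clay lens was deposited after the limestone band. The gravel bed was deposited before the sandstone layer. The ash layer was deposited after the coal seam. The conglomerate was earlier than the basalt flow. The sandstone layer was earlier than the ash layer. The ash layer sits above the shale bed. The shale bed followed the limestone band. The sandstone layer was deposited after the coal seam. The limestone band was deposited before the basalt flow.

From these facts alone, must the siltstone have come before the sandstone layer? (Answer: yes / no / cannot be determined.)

yes

Chain the constraints: the siltstone → the conglomerate → the coal seam → the sandstone layer. Each link is directly stated, so the siltstone comes before the sandstone layer.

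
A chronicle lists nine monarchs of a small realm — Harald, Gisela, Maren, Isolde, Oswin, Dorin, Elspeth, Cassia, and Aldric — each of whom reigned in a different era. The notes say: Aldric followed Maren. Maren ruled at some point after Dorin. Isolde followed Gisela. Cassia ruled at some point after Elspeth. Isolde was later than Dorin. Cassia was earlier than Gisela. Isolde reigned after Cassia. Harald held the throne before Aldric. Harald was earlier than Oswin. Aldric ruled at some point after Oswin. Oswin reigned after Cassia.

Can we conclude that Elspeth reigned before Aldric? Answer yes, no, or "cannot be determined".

yes

Chain the constraints: Elspeth → Cassia → Oswin → Aldric. Each link is directly stated, so Elspeth comes before Aldric.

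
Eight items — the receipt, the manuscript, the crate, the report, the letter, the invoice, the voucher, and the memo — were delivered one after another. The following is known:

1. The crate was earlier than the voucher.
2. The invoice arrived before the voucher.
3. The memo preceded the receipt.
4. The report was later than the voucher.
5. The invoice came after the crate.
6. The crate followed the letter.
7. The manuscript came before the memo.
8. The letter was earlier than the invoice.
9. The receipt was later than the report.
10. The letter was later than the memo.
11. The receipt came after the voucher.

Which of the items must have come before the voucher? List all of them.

Directly stated before the voucher: the crate and the invoice.
The letter reaches the voucher via the letter → the crate → the voucher.
The manuscript reaches the voucher via the manuscript → the memo → the letter → the crate → the voucher.
The memo reaches the voucher via the memo → the letter → the crate → the voucher.
No chain forces the report (or any of the others) ahead of the voucher.

the crate, the invoice, the letter, the manuscript, the memo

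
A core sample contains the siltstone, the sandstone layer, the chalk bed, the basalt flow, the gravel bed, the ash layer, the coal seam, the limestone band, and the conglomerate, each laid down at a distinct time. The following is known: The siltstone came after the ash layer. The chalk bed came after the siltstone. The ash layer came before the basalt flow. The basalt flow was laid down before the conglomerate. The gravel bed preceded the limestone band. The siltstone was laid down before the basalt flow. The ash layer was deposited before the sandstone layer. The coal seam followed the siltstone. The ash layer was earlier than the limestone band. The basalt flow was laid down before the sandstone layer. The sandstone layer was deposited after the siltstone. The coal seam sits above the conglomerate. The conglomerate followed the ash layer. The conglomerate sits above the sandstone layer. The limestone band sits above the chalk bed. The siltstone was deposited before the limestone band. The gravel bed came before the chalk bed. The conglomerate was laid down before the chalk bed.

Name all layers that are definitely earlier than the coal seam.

Directly stated before the coal seam: the conglomerate and the siltstone.
The ash layer reaches the coal seam via the ash layer → the conglomerate → the coal seam.
The basalt flow reaches the coal seam via the basalt flow → the conglomerate → the coal seam.
The sandstone layer reaches the coal seam via the sandstone layer → the conglomerate → the coal seam.
No chain forces the chalk bed (or any of the others) ahead of the coal seam.

the ash layer, the basalt flow, the conglomerate, the sandstone layer, the siltstone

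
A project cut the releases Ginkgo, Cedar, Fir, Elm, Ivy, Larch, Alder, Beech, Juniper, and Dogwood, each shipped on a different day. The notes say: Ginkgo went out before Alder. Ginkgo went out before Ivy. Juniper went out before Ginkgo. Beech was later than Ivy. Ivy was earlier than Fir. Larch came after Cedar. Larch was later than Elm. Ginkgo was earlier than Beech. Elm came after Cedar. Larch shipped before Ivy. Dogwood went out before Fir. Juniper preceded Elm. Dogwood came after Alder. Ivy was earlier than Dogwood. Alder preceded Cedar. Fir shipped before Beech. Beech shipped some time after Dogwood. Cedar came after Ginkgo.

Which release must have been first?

Juniper

Juniper has a chain of constraints placing it before every other release, so Juniper must be first.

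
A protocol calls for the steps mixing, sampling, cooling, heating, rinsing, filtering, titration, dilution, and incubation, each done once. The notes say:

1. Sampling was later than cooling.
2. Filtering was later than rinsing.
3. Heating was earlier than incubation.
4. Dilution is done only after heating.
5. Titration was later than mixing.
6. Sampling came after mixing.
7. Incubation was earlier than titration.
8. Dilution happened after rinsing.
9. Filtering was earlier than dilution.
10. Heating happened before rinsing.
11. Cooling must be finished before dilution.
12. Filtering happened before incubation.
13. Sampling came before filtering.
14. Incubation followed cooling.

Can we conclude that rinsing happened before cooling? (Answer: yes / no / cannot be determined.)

No chain of stated constraints runs from rinsing to cooling, and none runs from cooling to rinsing either.
So the relative order of rinsing and cooling is not fixed by the given facts.

cannot be determined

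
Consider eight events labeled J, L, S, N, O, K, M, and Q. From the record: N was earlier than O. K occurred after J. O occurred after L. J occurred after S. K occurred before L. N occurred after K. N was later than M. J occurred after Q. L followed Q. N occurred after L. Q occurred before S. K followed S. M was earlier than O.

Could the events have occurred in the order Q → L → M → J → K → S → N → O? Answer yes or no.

The constraints require K before L, but in the proposed sequence L appears ahead of K. That one violation is enough.

no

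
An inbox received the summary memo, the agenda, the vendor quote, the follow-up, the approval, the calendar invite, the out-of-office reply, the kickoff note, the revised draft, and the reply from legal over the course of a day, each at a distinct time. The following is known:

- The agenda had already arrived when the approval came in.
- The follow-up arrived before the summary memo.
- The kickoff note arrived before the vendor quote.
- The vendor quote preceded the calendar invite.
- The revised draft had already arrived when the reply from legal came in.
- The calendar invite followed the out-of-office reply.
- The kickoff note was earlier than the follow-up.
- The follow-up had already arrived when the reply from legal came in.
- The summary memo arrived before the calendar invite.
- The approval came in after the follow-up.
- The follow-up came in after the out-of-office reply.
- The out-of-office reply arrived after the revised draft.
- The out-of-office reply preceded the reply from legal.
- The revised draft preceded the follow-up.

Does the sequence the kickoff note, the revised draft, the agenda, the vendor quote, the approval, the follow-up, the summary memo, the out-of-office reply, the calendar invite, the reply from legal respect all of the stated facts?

no

The constraints require the out-of-office reply before the follow-up, but in the proposed sequence the follow-up appears ahead of the out-of-office reply. That one violation is enough.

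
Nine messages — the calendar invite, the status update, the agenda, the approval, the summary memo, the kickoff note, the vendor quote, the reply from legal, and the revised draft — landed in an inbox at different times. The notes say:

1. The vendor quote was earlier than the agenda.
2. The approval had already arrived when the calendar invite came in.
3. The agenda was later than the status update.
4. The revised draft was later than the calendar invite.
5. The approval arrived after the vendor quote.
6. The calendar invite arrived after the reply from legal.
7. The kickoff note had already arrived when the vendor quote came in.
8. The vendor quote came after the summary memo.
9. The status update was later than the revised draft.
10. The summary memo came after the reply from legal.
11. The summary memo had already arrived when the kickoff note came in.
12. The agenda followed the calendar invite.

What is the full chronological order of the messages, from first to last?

The constraints fix every adjacent pair, so only one ordering works:
the reply from legal → the summary memo → the kickoff note → the vendor quote → the approval → the calendar invite → the revised draft → the status update → the agenda.

the reply from legal, the summary memo, the kickoff note, the vendor quote, the approval, the calendar invite, the revised draft, the status update, the agenda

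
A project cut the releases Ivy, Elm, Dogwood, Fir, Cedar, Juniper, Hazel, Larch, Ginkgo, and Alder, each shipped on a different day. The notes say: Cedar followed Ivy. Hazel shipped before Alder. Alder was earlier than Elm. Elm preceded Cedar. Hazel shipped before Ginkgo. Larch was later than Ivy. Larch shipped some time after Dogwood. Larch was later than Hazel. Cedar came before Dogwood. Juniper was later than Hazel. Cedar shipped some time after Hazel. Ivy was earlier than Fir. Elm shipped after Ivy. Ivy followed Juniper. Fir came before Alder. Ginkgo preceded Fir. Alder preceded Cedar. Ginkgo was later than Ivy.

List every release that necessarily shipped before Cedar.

Alder, Elm, Fir, Ginkgo, Hazel, Ivy, Juniper

Directly stated before Cedar: Alder, Elm, Hazel, and Ivy.
Fir reaches Cedar via Fir → Alder → Cedar.
Ginkgo reaches Cedar via Ginkgo → Fir → Alder → Cedar.
Juniper reaches Cedar via Juniper → Ivy → Cedar.
No chain forces Larch (or any of the others) ahead of Cedar.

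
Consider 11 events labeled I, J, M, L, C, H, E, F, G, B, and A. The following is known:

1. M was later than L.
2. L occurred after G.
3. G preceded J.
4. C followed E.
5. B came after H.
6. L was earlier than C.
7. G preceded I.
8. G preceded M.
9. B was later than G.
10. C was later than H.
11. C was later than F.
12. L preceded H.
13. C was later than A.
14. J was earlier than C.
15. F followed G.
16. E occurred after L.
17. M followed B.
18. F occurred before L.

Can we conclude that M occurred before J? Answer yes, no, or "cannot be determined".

No chain of stated constraints runs from M to J, and none runs from J to M either.
So the relative order of M and J is not fixed by the given facts.

cannot be determined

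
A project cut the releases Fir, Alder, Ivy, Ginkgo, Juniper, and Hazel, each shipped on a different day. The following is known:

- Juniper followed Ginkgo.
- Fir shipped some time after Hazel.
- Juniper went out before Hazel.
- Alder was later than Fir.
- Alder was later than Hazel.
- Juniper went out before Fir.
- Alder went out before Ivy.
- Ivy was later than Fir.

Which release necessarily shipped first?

Ginkgo has a chain of constraints placing it before every other release, so Ginkgo must be first.

Ginkgo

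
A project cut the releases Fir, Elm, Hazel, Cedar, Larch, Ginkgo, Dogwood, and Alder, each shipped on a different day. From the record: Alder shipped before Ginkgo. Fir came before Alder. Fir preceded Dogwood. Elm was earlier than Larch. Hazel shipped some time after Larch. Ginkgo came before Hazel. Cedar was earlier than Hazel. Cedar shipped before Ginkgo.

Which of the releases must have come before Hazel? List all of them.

Alder, Cedar, Elm, Fir, Ginkgo, Larch

Directly stated before Hazel: Cedar, Ginkgo, and Larch.
Alder reaches Hazel via Alder → Ginkgo → Hazel.
Elm reaches Hazel via Elm → Larch → Hazel.
Fir reaches Hazel via Fir → Alder → Ginkgo → Hazel.
No chain forces Dogwood ahead of Hazel.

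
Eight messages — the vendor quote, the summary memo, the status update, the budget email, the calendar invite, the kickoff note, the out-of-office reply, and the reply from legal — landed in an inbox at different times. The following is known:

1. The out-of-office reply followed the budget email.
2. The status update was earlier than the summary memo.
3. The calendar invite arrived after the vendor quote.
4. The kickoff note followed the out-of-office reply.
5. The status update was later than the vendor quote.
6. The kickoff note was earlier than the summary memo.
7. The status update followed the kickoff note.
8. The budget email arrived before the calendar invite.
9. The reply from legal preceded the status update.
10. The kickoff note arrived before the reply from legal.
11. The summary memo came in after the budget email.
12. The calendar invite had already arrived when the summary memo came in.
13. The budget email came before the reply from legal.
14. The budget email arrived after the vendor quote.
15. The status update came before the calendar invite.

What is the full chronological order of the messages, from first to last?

The constraints fix every adjacent pair, so only one ordering works:
the vendor quote → the budget email → the out-of-office reply → the kickoff note → the reply from legal → the status update → the calendar invite → the summary memo.

the vendor quote, the budget email, the out-of-office reply, the kickoff note, the reply from legal, the status update, the calendar invite, the summary memo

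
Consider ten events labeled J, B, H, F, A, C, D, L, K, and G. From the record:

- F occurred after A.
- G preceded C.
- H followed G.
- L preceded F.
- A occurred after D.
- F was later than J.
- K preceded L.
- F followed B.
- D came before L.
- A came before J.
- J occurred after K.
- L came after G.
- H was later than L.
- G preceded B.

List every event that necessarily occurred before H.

D, G, K, L

Directly stated before H: G and L.
D reaches H via D → L → H.
K reaches H via K → L → H.
No chain forces B (or any of the others) ahead of H.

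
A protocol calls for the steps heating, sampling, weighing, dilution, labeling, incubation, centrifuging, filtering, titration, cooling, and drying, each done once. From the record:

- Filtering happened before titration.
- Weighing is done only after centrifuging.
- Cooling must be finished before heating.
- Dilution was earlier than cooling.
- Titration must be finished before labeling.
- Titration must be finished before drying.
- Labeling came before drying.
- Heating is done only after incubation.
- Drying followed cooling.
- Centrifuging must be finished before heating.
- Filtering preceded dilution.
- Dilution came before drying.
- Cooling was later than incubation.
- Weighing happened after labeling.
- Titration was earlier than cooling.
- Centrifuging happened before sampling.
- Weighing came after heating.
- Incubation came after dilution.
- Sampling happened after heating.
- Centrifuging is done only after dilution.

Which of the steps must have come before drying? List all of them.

cooling, dilution, filtering, incubation, labeling, titration

Directly stated before drying: cooling, dilution, labeling, and titration.
Filtering reaches drying via filtering → titration → drying.
Incubation reaches drying via incubation → cooling → drying.
No chain forces weighing (or any of the others) ahead of drying.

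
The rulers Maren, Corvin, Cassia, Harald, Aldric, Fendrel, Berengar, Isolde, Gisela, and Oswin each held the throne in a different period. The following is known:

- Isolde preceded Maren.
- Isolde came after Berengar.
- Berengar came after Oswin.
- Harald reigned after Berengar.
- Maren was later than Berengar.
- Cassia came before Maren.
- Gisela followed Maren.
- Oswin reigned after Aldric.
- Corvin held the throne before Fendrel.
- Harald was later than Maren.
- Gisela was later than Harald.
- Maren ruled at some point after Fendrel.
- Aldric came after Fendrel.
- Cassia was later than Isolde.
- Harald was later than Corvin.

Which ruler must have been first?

Corvin has a chain of constraints placing them before every other ruler, so Corvin must be first.

Corvin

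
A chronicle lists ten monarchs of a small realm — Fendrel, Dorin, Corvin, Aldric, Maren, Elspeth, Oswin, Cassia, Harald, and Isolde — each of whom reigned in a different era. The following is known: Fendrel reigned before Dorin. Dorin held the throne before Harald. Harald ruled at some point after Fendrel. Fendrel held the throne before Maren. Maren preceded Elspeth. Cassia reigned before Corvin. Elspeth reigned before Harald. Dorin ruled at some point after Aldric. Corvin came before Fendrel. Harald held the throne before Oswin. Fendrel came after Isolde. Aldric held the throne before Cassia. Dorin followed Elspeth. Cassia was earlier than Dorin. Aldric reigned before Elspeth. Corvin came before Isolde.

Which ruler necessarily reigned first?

Aldric has a chain of constraints placing them before every other ruler, so Aldric must be first.

Aldric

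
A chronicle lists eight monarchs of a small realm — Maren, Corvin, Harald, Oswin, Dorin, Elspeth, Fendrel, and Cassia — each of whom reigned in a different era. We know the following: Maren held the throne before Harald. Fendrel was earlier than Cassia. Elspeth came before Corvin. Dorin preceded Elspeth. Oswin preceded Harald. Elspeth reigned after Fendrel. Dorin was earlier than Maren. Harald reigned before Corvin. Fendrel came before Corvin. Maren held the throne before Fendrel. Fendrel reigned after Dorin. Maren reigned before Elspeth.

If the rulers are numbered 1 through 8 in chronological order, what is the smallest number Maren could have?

2

Dorin must come before Maren — 1 forced predecessor.
Nothing else is forced ahead of Maren, so their earliest slot is position 1 + 1 = 2.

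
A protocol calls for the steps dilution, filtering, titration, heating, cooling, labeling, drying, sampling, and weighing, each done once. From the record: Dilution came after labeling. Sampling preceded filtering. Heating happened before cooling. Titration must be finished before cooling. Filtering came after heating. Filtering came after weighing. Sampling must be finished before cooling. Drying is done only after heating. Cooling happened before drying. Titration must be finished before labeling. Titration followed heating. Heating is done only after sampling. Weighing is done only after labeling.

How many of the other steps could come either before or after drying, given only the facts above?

Forced before drying: cooling, heating, sampling, and titration.
That leaves dilution, filtering, labeling, and weighing with no forced order relative to drying — 4.

4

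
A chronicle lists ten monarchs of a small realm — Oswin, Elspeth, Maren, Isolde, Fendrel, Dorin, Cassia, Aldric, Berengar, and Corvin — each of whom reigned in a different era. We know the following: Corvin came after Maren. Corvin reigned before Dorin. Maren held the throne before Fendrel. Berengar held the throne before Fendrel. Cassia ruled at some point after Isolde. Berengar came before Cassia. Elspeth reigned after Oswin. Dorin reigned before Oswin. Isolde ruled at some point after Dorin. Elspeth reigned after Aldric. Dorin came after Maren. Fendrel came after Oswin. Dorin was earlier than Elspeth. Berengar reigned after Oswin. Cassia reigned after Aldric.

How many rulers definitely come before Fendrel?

Directly stated before Fendrel: Berengar, Maren, and Oswin.
Corvin reaches Fendrel via Corvin → Dorin → Oswin → Fendrel.
Dorin reaches Fendrel via Dorin → Oswin → Fendrel.
No chain forces Cassia (or any of the others) ahead of Fendrel.
That's Berengar, Corvin, Dorin, Maren, and Oswin — 5 in all.

5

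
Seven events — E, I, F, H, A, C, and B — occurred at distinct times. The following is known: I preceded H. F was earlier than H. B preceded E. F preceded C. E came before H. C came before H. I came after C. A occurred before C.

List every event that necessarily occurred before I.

A, C, F

Directly stated before I: C.
A reaches I via A → C → I.
F reaches I via F → C → I.
No chain forces B (or any of the others) ahead of I.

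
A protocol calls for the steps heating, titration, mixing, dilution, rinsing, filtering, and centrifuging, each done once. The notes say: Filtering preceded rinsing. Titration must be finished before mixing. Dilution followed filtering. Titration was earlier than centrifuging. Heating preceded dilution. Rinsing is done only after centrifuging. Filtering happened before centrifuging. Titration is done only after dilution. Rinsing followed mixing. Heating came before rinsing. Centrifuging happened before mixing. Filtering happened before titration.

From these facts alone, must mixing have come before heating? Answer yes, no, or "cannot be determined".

no

Tracing the constraints gives heating → dilution → titration → mixing, so heating must come before mixing.
That means mixing cannot be before heating.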